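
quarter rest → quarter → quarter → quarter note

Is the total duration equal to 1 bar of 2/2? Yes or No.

Yes

One bar of 2/2 = 4 quarter notes.
Convert each value to quarter notes: quarter rest = 1; quarter = 1; quarter = 1; quarter note = 1.
Adding: 1 + 1 + 1 + 1 = 4.
4 equals 4, so the answer is Yes.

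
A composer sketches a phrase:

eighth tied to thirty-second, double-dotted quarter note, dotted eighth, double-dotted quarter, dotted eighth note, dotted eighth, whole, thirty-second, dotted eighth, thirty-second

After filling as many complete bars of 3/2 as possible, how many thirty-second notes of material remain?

43

One bar of 3/2 = 48 thirty-second notes.
Each duration in thirty-second notes: eighth tied to thirty-second (eighth + thirty-second) = 5; double-dotted quarter note = 14; dotted eighth = 6; double-dotted quarter = 14; dotted eighth note = 6; dotted eighth = 6; whole = 32; thirty-second = 1; dotted eighth = 6; thirty-second = 1.
Adding: 5 + 14 + 6 + 14 + 6 + 6 + 32 + 1 + 6 + 1 = 91.
91 ÷ 48 = 1 complete bar with 43 thirty-second notes remaining.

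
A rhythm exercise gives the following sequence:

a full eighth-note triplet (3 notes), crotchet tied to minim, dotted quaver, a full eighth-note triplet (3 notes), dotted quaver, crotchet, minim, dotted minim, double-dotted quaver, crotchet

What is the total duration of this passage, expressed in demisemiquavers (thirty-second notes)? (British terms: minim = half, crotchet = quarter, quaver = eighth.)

Working in thirty-second notes: a full eighth-note triplet (3 notes) (three triplet eighths span one quarter) = 8; crotchet tied to minim (crotchet + minim) = 24; dotted quaver = 6; a full eighth-note triplet (3 notes) (three triplet eighths span one quarter) = 8; dotted quaver = 6; crotchet = 8; minim = 16; dotted minim = 24; double-dotted quaver = 7; crotchet = 8.
Altogether 8 + 24 + 6 + 8 + 6 + 8 + 16 + 24 + 7 + 8 = 115 thirty-second notes.

115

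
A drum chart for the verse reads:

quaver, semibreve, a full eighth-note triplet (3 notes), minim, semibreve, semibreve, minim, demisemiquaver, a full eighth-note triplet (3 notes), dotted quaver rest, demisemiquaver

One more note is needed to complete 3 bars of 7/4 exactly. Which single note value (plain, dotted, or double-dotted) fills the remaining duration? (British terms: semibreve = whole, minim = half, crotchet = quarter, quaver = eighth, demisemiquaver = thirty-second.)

dotted quarter note

3 bars of 7/4 = 168 thirty-second notes.
Each duration in thirty-second notes: quaver = 4; semibreve = 32; a full eighth-note triplet (3 notes) (three triplet eighths span one quarter) = 8; minim = 16; semibreve = 32; semibreve = 32; minim = 16; demisemiquaver = 1; a full eighth-note triplet (3 notes) (three triplet eighths span one quarter) = 8; dotted quaver rest = 6; demisemiquaver = 1.
Sum: 4 + 32 + 8 + 16 + 32 + 32 + 16 + 1 + 8 + 6 + 1 = 156.
Remaining: 168 − 156 = 12 thirty-second notes, which is a dotted quarter note.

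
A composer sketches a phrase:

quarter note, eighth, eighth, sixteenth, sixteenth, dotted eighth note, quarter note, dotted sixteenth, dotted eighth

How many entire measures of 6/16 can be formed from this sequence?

3

One bar of 6/16 = 12 thirty-second notes.
Each duration in thirty-second notes: quarter note = 8; eighth = 4; eighth = 4; sixteenth = 2; sixteenth = 2; dotted eighth note = 6; quarter note = 8; dotted sixteenth = 3; dotted eighth = 6.
Altogether 8 + 4 + 4 + 2 + 2 + 6 + 8 + 3 + 6 = 43.
43 ÷ 12 = 3 complete bars with 7 left over.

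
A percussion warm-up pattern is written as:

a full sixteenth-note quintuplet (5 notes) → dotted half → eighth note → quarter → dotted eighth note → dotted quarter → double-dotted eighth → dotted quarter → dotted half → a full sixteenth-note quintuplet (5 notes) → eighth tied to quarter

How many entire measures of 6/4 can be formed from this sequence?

2

One bar of 6/4 = 48 thirty-second notes.
In thirty-second notes: a full sixteenth-note quintuplet (5 notes) (five quintuplet sixteenths span one quarter) = 8; dotted half = 24; eighth note = 4; quarter = 8; dotted eighth note = 6; dotted quarter = 12; double-dotted eighth = 7; dotted quarter = 12; dotted half = 24; a full sixteenth-note quintuplet (5 notes) (five quintuplet sixteenths span one quarter) = 8; eighth tied to quarter (eighth + quarter) = 12.
Total: 8 + 24 + 4 + 8 + 6 + 12 + 7 + 12 + 24 + 8 + 12 = 125.
125 ÷ 48 = 2 complete bars with 29 left over.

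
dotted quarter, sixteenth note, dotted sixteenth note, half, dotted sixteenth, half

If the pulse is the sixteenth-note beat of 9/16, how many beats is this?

26

One sixteenth-note beat = 2 thirty-second notes.
In thirty-second notes: dotted quarter = 12; sixteenth note = 2; dotted sixteenth note = 3; half = 16; dotted sixteenth = 3; half = 16.
Adding: 12 + 2 + 3 + 16 + 3 + 16 = 52.
52 ÷ 2 = 26 beats.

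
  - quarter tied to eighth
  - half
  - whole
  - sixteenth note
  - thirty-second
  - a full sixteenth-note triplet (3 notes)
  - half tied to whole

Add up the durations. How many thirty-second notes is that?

115

Each duration in thirty-second notes: quarter tied to eighth (quarter + eighth) = 12; half = 16; whole = 32; sixteenth note = 2; thirty-second = 1; a full sixteenth-note triplet (3 notes) (three triplet sixteenths span one eighth) = 4; half tied to whole (half + whole) = 48.
Altogether 12 + 16 + 32 + 2 + 1 + 4 + 48 = 115 thirty-second notes.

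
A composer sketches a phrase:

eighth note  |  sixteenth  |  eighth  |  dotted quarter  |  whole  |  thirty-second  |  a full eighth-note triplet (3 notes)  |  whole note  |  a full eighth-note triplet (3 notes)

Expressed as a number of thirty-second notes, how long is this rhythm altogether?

103

Convert each value to thirty-second notes: eighth note = 4; sixteenth = 2; eighth = 4; dotted quarter = 12; whole = 32; thirty-second = 1; a full eighth-note triplet (3 notes) (three triplet eighths span one quarter) = 8; whole note = 32; a full eighth-note triplet (3 notes) (three triplet eighths span one quarter) = 8.
Altogether 4 + 2 + 4 + 12 + 32 + 1 + 8 + 32 + 8 = 103 thirty-second notes.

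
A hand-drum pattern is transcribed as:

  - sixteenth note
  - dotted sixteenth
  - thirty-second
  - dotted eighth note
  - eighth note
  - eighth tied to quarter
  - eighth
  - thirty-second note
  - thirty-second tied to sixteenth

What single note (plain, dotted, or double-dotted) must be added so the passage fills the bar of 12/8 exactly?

dotted quarter note

The bar of 12/8 = 48 thirty-second notes.
Convert each value to thirty-second notes: sixteenth note = 2; dotted sixteenth = 3; thirty-second = 1; dotted eighth note = 6; eighth note = 4; eighth tied to quarter (eighth + quarter) = 12; eighth = 4; thirty-second note = 1; thirty-second tied to sixteenth (thirty-second + sixteenth) = 3.
Total: 2 + 3 + 1 + 6 + 4 + 12 + 4 + 1 + 3 = 36.
Remaining: 48 − 36 = 12 thirty-second notes, which is a dotted quarter note.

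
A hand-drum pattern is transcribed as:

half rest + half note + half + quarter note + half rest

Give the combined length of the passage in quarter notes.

9

Express everything in quarter notes: half rest = 2; half note = 2; half = 2; quarter note = 1; half rest = 2.
Total: 2 + 2 + 2 + 1 + 2 = 9 quarter notes.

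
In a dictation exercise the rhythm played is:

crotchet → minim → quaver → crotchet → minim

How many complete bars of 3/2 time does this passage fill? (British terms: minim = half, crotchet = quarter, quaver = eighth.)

1

One bar of 3/2 = 12 eighth notes.
Working in eighth notes: crotchet = 2; minim = 4; quaver = 1; crotchet = 2; minim = 4.
Altogether 2 + 4 + 1 + 2 + 4 = 13.
13 ÷ 12 = 1 complete bar with 1 left over.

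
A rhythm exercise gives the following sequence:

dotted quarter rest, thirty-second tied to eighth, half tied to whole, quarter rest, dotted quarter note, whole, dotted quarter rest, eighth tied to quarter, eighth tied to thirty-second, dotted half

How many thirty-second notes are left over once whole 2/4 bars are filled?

10

One bar of 2/4 = 16 thirty-second notes.
Express everything in thirty-second notes: dotted quarter rest = 12; thirty-second tied to eighth (thirty-second + eighth) = 5; half tied to whole (half + whole) = 48; quarter rest = 8; dotted quarter note = 12; whole = 32; dotted quarter rest = 12; eighth tied to quarter (eighth + quarter) = 12; eighth tied to thirty-second (eighth + thirty-second) = 5; dotted half = 24.
Sum: 12 + 5 + 48 + 8 + 12 + 32 + 12 + 12 + 5 + 24 = 170.
170 ÷ 16 = 10 complete bars with 10 thirty-second notes remaining.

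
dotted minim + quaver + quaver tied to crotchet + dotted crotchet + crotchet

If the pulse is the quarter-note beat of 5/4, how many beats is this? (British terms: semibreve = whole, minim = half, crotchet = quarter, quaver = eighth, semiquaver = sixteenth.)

7.5

One quarter-note beat = 2 eighth notes.
Express everything in eighth notes: dotted minim = 6; quaver = 1; quaver tied to crotchet (quaver + crotchet) = 3; dotted crotchet = 3; crotchet = 2.
Adding: 6 + 1 + 3 + 3 + 2 = 15.
15 ÷ 2 = 7.5 beats.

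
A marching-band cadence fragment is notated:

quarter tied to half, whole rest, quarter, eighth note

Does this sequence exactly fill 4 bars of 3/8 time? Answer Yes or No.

One bar of 3/8 = 3 eighth notes, so 4 bars = 12.
Each duration in eighth notes: quarter tied to half (quarter + half) = 6; whole rest = 8; quarter = 2; eighth note = 1.
Adding: 6 + 8 + 2 + 1 = 17.
17 exceeds 12, so the answer is No.

No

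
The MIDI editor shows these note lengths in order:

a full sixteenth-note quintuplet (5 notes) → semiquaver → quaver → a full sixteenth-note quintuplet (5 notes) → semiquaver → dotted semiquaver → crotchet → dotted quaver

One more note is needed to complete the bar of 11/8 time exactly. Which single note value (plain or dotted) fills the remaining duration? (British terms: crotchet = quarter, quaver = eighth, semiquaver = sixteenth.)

dotted sixteenth note

The bar of 11/8 = 44 thirty-second notes.
Each duration in thirty-second notes: a full sixteenth-note quintuplet (5 notes) (five quintuplet sixteenths span one quarter) = 8; semiquaver = 2; quaver = 4; a full sixteenth-note quintuplet (5 notes) (five quintuplet sixteenths span one quarter) = 8; semiquaver = 2; dotted semiquaver = 3; crotchet = 8; dotted quaver = 6.
Sum: 8 + 2 + 4 + 8 + 2 + 3 + 8 + 6 = 41.
Remaining: 44 − 41 = 3 thirty-second notes, which is a dotted sixteenth note.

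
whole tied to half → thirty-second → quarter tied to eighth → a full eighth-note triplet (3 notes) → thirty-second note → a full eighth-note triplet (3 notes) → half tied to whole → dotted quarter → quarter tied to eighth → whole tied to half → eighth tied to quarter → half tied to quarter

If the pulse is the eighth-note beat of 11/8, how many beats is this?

58.5

One eighth-note beat = 4 thirty-second notes.
Convert each value to thirty-second notes: whole tied to half (whole + half) = 48; thirty-second = 1; quarter tied to eighth (quarter + eighth) = 12; a full eighth-note triplet (3 notes) (three triplet eighths span one quarter) = 8; thirty-second note = 1; a full eighth-note triplet (3 notes) (three triplet eighths span one quarter) = 8; half tied to whole (half + whole) = 48; dotted quarter = 12; quarter tied to eighth (quarter + eighth) = 12; whole tied to half (whole + half) = 48; eighth tied to quarter (eighth + quarter) = 12; half tied to quarter (half + quarter) = 24.
Total: 48 + 1 + 12 + 8 + 1 + 8 + 48 + 12 + 12 + 48 + 12 + 24 = 234.
234 ÷ 4 = 58.5 beats.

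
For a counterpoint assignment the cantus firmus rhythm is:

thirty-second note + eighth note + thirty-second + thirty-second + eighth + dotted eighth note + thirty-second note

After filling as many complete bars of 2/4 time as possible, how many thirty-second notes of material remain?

One bar of 2/4 = 16 thirty-second notes.
In thirty-second notes: thirty-second note = 1; eighth note = 4; thirty-second = 1; thirty-second = 1; eighth = 4; dotted eighth note = 6; thirty-second note = 1.
Altogether 1 + 4 + 1 + 1 + 4 + 6 + 1 = 18.
18 ÷ 16 = 1 complete bar with 2 thirty-second notes remaining.

2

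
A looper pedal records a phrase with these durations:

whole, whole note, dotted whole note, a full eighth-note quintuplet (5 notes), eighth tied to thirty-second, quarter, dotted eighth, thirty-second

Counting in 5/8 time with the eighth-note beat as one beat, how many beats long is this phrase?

One eighth-note beat = 4 thirty-second notes.
Convert each value to thirty-second notes: whole = 32; whole note = 32; dotted whole note = 48; a full eighth-note quintuplet (5 notes) (five quintuplet eighths span one half) = 16; eighth tied to thirty-second (eighth + thirty-second) = 5; quarter = 8; dotted eighth = 6; thirty-second = 1.
Altogether 32 + 32 + 48 + 16 + 5 + 8 + 6 + 1 = 148.
148 ÷ 4 = 37 beats.

37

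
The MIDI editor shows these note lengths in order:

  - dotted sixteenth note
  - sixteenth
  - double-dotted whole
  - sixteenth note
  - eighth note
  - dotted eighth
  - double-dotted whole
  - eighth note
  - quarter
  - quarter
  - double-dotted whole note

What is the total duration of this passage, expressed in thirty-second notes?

205

Each duration in thirty-second notes: dotted sixteenth note = 3; sixteenth = 2; double-dotted whole = 56; sixteenth note = 2; eighth note = 4; dotted eighth = 6; double-dotted whole = 56; eighth note = 4; quarter = 8; quarter = 8; double-dotted whole note = 56.
Adding: 3 + 2 + 56 + 2 + 4 + 6 + 56 + 4 + 8 + 8 + 56 = 205 thirty-second notes.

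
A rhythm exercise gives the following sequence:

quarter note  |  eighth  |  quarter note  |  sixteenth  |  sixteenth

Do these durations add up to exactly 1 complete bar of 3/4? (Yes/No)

One bar of 3/4 = 12 sixteenth notes.
Each duration in sixteenth notes: quarter note = 4; eighth = 2; quarter note = 4; sixteenth = 1; sixteenth = 1.
Altogether 4 + 2 + 4 + 1 + 1 = 12.
12 equals 12, so the answer is Yes.

Yes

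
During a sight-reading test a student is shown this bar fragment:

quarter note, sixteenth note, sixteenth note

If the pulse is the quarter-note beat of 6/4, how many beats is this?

1.5

One quarter-note beat = 4 sixteenth notes.
Working in sixteenth notes: quarter note = 4; sixteenth note = 1; sixteenth note = 1.
Sum: 4 + 1 + 1 = 6.
6 ÷ 4 = 1.5 beats.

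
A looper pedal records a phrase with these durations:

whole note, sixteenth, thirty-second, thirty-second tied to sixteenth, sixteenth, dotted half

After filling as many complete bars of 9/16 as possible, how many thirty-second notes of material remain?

10

One bar of 9/16 = 18 thirty-second notes.
In thirty-second notes: whole note = 32; sixteenth = 2; thirty-second = 1; thirty-second tied to sixteenth (thirty-second + sixteenth) = 3; sixteenth = 2; dotted half = 24.
Adding: 32 + 2 + 1 + 3 + 2 + 24 = 64.
64 ÷ 18 = 3 complete bars with 10 thirty-second notes remaining.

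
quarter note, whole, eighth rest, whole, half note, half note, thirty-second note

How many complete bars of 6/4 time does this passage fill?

2

One bar of 6/4 = 48 thirty-second notes.
In thirty-second notes: quarter note = 8; whole = 32; eighth rest = 4; whole = 32; half note = 16; half note = 16; thirty-second note = 1.
Altogether 8 + 32 + 4 + 32 + 16 + 16 + 1 = 109.
109 ÷ 48 = 2 complete bars with 13 left over.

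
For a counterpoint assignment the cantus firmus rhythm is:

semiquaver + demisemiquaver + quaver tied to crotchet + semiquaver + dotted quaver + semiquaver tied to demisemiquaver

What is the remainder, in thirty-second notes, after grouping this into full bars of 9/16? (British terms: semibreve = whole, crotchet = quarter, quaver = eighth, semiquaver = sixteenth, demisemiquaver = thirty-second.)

8

One bar of 9/16 = 18 thirty-second notes.
Express everything in thirty-second notes: semiquaver = 2; demisemiquaver = 1; quaver tied to crotchet (quaver + crotchet) = 12; semiquaver = 2; dotted quaver = 6; semiquaver tied to demisemiquaver (semiquaver + demisemiquaver) = 3.
Total: 2 + 1 + 12 + 2 + 6 + 3 = 26.
26 ÷ 18 = 1 complete bar with 8 thirty-second notes remaining.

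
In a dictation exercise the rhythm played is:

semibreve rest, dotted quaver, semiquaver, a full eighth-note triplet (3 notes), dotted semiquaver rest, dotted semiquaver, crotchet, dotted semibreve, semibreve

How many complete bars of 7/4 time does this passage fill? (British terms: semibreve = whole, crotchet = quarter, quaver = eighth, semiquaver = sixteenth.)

One bar of 7/4 = 56 thirty-second notes.
Express everything in thirty-second notes: semibreve rest = 32; dotted quaver = 6; semiquaver = 2; a full eighth-note triplet (3 notes) (three triplet eighths span one quarter) = 8; dotted semiquaver rest = 3; dotted semiquaver = 3; crotchet = 8; dotted semibreve = 48; semibreve = 32.
Adding: 32 + 6 + 2 + 8 + 3 + 3 + 8 + 48 + 32 = 142.
142 ÷ 56 = 2 complete bars with 30 left over.

2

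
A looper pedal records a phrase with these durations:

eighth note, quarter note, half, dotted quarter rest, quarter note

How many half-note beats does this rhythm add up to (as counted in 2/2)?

3

One half-note beat = 4 eighth notes.
Express everything in eighth notes: eighth note = 1; quarter note = 2; half = 4; dotted quarter rest = 3; quarter note = 2.
Total: 1 + 2 + 4 + 3 + 2 = 12.
12 ÷ 4 = 3 beats.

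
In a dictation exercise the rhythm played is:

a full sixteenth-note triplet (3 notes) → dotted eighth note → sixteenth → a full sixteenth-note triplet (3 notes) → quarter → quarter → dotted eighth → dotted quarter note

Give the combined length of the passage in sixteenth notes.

Express everything in sixteenth notes: a full sixteenth-note triplet (3 notes) (three triplet sixteenths span one eighth) = 2; dotted eighth note = 3; sixteenth = 1; a full sixteenth-note triplet (3 notes) (three triplet sixteenths span one eighth) = 2; quarter = 4; quarter = 4; dotted eighth = 3; dotted quarter note = 6.
Total: 2 + 3 + 1 + 2 + 4 + 4 + 3 + 6 = 25 sixteenth notes.

25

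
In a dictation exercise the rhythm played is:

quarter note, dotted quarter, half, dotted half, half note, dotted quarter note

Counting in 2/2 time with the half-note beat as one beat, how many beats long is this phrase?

One half-note beat = 4 eighth notes.
Express everything in eighth notes: quarter note = 2; dotted quarter = 3; half = 4; dotted half = 6; half note = 4; dotted quarter note = 3.
Total: 2 + 3 + 4 + 6 + 4 + 3 = 22.
22 ÷ 4 = 5.5 beats.

5.5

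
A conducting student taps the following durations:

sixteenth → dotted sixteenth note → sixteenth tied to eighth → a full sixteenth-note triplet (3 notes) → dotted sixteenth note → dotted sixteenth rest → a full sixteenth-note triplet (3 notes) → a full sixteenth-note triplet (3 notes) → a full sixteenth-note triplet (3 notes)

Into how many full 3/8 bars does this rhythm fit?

2

One bar of 3/8 = 12 thirty-second notes.
Convert each value to thirty-second notes: sixteenth = 2; dotted sixteenth note = 3; sixteenth tied to eighth (sixteenth + eighth) = 6; a full sixteenth-note triplet (3 notes) (three triplet sixteenths span one eighth) = 4; dotted sixteenth note = 3; dotted sixteenth rest = 3; a full sixteenth-note triplet (3 notes) (three triplet sixteenths span one eighth) = 4; a full sixteenth-note triplet (3 notes) (three triplet sixteenths span one eighth) = 4; a full sixteenth-note triplet (3 notes) (three triplet sixteenths span one eighth) = 4.
Adding: 2 + 3 + 6 + 4 + 3 + 3 + 4 + 4 + 4 = 33.
33 ÷ 12 = 2 complete bars with 9 left over.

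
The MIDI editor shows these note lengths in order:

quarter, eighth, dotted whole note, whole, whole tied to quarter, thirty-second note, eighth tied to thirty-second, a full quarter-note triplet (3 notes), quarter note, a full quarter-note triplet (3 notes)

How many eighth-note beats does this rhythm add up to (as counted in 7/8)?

One eighth-note beat = 4 thirty-second notes.
Working in thirty-second notes: quarter = 8; eighth = 4; dotted whole note = 48; whole = 32; whole tied to quarter (whole + quarter) = 40; thirty-second note = 1; eighth tied to thirty-second (eighth + thirty-second) = 5; a full quarter-note triplet (3 notes) (three triplet quarters span one half) = 16; quarter note = 8; a full quarter-note triplet (3 notes) (three triplet quarters span one half) = 16.
Sum: 8 + 4 + 48 + 32 + 40 + 1 + 5 + 16 + 8 + 16 = 178.
178 ÷ 4 = 44.5 beats.

44.5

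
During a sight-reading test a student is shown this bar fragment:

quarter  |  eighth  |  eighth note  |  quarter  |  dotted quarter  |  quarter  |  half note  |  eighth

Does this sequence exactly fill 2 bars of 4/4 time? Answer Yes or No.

One bar of 4/4 = 8 eighth notes, so 2 bars = 16.
Each duration in eighth notes: quarter = 2; eighth = 1; eighth note = 1; quarter = 2; dotted quarter = 3; quarter = 2; half note = 4; eighth = 1.
Total: 2 + 1 + 1 + 2 + 3 + 2 + 4 + 1 = 16.
16 equals 16, so the answer is Yes.

Yes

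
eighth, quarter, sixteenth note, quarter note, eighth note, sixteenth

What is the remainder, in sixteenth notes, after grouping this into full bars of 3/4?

2

One bar of 3/4 = 12 sixteenth notes.
In sixteenth notes: eighth = 2; quarter = 4; sixteenth note = 1; quarter note = 4; eighth note = 2; sixteenth = 1.
Total: 2 + 4 + 1 + 4 + 2 + 1 = 14.
14 ÷ 12 = 1 complete bar with 2 sixteenth notes remaining.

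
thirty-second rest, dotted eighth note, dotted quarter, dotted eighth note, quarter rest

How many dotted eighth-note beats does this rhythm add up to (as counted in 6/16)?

5.5

One dotted eighth-note beat = 6 thirty-second notes.
In thirty-second notes: thirty-second rest = 1; dotted eighth note = 6; dotted quarter = 12; dotted eighth note = 6; quarter rest = 8.
Sum: 1 + 6 + 12 + 6 + 8 = 33.
33 ÷ 6 = 5.5 beats.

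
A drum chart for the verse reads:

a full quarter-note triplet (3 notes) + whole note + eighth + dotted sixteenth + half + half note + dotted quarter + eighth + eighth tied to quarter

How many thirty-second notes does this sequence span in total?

In thirty-second notes: a full quarter-note triplet (3 notes) (three triplet quarters span one half) = 16; whole note = 32; eighth = 4; dotted sixteenth = 3; half = 16; half note = 16; dotted quarter = 12; eighth = 4; eighth tied to quarter (eighth + quarter) = 12.
Altogether 16 + 32 + 4 + 3 + 16 + 16 + 12 + 4 + 12 = 115 thirty-second notes.

115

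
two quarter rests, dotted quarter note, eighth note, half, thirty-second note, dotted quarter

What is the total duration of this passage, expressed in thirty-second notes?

Working in thirty-second notes: quarter rest = 8; quarter rest = 8; dotted quarter note = 12; eighth note = 4; half = 16; thirty-second note = 1; dotted quarter = 12.
Adding: 8 + 8 + 12 + 4 + 16 + 1 + 12 = 61 thirty-second notes.

61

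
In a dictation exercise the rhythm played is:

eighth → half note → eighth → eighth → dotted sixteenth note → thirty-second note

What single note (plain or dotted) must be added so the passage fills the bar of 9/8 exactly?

The bar of 9/8 = 36 thirty-second notes.
Each duration in thirty-second notes: eighth = 4; half note = 16; eighth = 4; eighth = 4; dotted sixteenth note = 3; thirty-second note = 1.
Adding: 4 + 16 + 4 + 4 + 3 + 1 = 32.
Remaining: 36 − 32 = 4 thirty-second notes, which is a eighth note.

eighth note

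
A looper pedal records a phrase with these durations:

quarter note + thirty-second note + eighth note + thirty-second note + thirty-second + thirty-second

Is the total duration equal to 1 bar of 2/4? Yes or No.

One bar of 2/4 = 16 thirty-second notes.
In thirty-second notes: quarter note = 8; thirty-second note = 1; eighth note = 4; thirty-second note = 1; thirty-second = 1; thirty-second = 1.
Adding: 8 + 1 + 4 + 1 + 1 + 1 = 16.
16 equals 16, so the answer is Yes.

Yes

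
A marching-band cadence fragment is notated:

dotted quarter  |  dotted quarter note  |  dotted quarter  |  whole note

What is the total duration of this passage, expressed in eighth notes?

Working in eighth notes: dotted quarter = 3; dotted quarter note = 3; dotted quarter = 3; whole note = 8.
Altogether 3 + 3 + 3 + 8 = 17 eighth notes.

17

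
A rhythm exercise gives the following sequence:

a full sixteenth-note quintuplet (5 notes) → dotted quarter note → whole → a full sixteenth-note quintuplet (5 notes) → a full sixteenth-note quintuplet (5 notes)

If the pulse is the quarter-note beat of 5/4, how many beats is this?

One quarter-note beat = 2 eighth notes.
Working in eighth notes: a full sixteenth-note quintuplet (5 notes) (five quintuplet sixteenths span one quarter) = 2; dotted quarter note = 3; whole = 8; a full sixteenth-note quintuplet (5 notes) (five quintuplet sixteenths span one quarter) = 2; a full sixteenth-note quintuplet (5 notes) (five quintuplet sixteenths span one quarter) = 2.
Sum: 2 + 3 + 8 + 2 + 2 = 17.
17 ÷ 2 = 8.5 beats.

8.5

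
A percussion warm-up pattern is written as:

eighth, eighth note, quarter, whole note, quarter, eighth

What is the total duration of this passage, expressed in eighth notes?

Convert each value to eighth notes: eighth = 1; eighth note = 1; quarter = 2; whole note = 8; quarter = 2; eighth = 1.
Total: 1 + 1 + 2 + 8 + 2 + 1 = 15 eighth notes.

15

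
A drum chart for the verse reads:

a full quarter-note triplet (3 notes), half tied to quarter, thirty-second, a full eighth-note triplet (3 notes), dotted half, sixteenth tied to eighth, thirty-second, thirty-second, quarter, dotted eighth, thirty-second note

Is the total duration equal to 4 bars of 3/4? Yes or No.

One bar of 3/4 = 24 thirty-second notes, so 4 bars = 96.
Each duration in thirty-second notes: a full quarter-note triplet (3 notes) (three triplet quarters span one half) = 16; half tied to quarter (half + quarter) = 24; thirty-second = 1; a full eighth-note triplet (3 notes) (three triplet eighths span one quarter) = 8; dotted half = 24; sixteenth tied to eighth (sixteenth + eighth) = 6; thirty-second = 1; thirty-second = 1; quarter = 8; dotted eighth = 6; thirty-second note = 1.
Adding: 16 + 24 + 1 + 8 + 24 + 6 + 1 + 1 + 8 + 6 + 1 = 96.
96 equals 96, so the answer is Yes.

Yes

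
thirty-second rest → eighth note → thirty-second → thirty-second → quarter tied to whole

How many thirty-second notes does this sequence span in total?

47

Express everything in thirty-second notes: thirty-second rest = 1; eighth note = 4; thirty-second = 1; thirty-second = 1; quarter tied to whole (quarter + whole) = 40.
Sum: 1 + 4 + 1 + 1 + 40 = 47 thirty-second notes.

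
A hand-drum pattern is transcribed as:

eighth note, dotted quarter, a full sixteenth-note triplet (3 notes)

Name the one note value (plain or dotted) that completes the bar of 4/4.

The bar of 4/4 = 8 eighth notes.
In eighth notes: eighth note = 1; dotted quarter = 3; a full sixteenth-note triplet (3 notes) (three triplet sixteenths span one eighth) = 1.
Sum: 1 + 3 + 1 = 5.
Remaining: 8 − 5 = 3 eighth notes, which is a dotted quarter note.

dotted quarter note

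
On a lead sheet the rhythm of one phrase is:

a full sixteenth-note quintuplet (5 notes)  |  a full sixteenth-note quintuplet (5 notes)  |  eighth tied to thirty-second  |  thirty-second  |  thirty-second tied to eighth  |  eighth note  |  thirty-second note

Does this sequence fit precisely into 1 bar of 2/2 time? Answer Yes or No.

One bar of 2/2 = 32 thirty-second notes.
Working in thirty-second notes: a full sixteenth-note quintuplet (5 notes) (five quintuplet sixteenths span one quarter) = 8; a full sixteenth-note quintuplet (5 notes) (five quintuplet sixteenths span one quarter) = 8; eighth tied to thirty-second (eighth + thirty-second) = 5; thirty-second = 1; thirty-second tied to eighth (thirty-second + eighth) = 5; eighth note = 4; thirty-second note = 1.
Adding: 8 + 8 + 5 + 1 + 5 + 4 + 1 = 32.
32 equals 32, so the answer is Yes.

Yes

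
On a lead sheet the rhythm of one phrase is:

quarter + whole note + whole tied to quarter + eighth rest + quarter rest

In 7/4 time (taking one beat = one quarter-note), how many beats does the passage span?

One quarter-note beat = 2 eighth notes.
Working in eighth notes: quarter = 2; whole note = 8; whole tied to quarter (whole + quarter) = 10; eighth rest = 1; quarter rest = 2.
Sum: 2 + 8 + 10 + 1 + 2 = 23.
23 ÷ 2 = 11.5 beats.

11.5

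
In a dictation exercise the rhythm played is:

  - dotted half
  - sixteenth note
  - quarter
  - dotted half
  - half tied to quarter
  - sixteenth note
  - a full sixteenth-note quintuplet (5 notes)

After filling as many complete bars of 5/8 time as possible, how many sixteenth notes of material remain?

6

One bar of 5/8 = 10 sixteenth notes.
Convert each value to sixteenth notes: dotted half = 12; sixteenth note = 1; quarter = 4; dotted half = 12; half tied to quarter (half + quarter) = 12; sixteenth note = 1; a full sixteenth-note quintuplet (5 notes) (five quintuplet sixteenths span one quarter) = 4.
Adding: 12 + 1 + 4 + 12 + 12 + 1 + 4 = 46.
46 ÷ 10 = 4 complete bars with 6 sixteenth notes remaining.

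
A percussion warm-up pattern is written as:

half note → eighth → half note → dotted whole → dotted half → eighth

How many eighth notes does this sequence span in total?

28

Express everything in eighth notes: half note = 4; eighth = 1; half note = 4; dotted whole = 12; dotted half = 6; eighth = 1.
Total: 4 + 1 + 4 + 12 + 6 + 1 = 28 eighth notes.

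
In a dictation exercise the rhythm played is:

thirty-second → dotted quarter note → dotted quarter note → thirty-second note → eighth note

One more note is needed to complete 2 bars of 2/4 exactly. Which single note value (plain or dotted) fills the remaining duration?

2 bars of 2/4 = 32 thirty-second notes.
Working in thirty-second notes: thirty-second = 1; dotted quarter note = 12; dotted quarter note = 12; thirty-second note = 1; eighth note = 4.
Sum: 1 + 12 + 12 + 1 + 4 = 30.
Remaining: 32 − 30 = 2 thirty-second notes, which is a sixteenth note.

sixteenth note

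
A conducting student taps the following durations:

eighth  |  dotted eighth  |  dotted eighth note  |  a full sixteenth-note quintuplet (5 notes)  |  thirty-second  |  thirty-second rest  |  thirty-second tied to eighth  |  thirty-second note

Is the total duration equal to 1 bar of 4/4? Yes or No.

Yes

One bar of 4/4 = 32 thirty-second notes.
Convert each value to thirty-second notes: eighth = 4; dotted eighth = 6; dotted eighth note = 6; a full sixteenth-note quintuplet (5 notes) (five quintuplet sixteenths span one quarter) = 8; thirty-second = 1; thirty-second rest = 1; thirty-second tied to eighth (thirty-second + eighth) = 5; thirty-second note = 1.
Total: 4 + 6 + 6 + 8 + 1 + 1 + 5 + 1 = 32.
32 equals 32, so the answer is Yes.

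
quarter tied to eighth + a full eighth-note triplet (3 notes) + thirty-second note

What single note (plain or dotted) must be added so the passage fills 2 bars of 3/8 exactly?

dotted sixteenth note

2 bars of 3/8 = 24 thirty-second notes.
Express everything in thirty-second notes: quarter tied to eighth (quarter + eighth) = 12; a full eighth-note triplet (3 notes) (three triplet eighths span one quarter) = 8; thirty-second note = 1.
Adding: 12 + 8 + 1 = 21.
Remaining: 24 − 21 = 3 thirty-second notes, which is a dotted sixteenth note.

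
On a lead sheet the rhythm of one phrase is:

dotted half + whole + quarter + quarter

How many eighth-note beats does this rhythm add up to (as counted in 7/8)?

One eighth-note beat = 2 sixteenth notes.
Convert each value to sixteenth notes: dotted half = 12; whole = 16; quarter = 4; quarter = 4.
Sum: 12 + 16 + 4 + 4 = 36.
36 ÷ 2 = 18 beats.

18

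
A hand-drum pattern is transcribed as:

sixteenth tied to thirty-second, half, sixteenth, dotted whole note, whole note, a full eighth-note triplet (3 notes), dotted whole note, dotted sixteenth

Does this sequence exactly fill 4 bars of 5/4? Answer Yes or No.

One bar of 5/4 = 40 thirty-second notes, so 4 bars = 160.
Convert each value to thirty-second notes: sixteenth tied to thirty-second (sixteenth + thirty-second) = 3; half = 16; sixteenth = 2; dotted whole note = 48; whole note = 32; a full eighth-note triplet (3 notes) (three triplet eighths span one quarter) = 8; dotted whole note = 48; dotted sixteenth = 3.
Altogether 3 + 16 + 2 + 48 + 32 + 8 + 48 + 3 = 160.
160 equals 160, so the answer is Yes.

Yes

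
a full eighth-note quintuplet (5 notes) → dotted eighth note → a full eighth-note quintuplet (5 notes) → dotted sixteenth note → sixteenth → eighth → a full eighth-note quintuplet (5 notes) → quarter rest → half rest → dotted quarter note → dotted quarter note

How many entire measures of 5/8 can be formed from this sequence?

5

One bar of 5/8 = 20 thirty-second notes.
Working in thirty-second notes: a full eighth-note quintuplet (5 notes) (five quintuplet eighths span one half) = 16; dotted eighth note = 6; a full eighth-note quintuplet (5 notes) (five quintuplet eighths span one half) = 16; dotted sixteenth note = 3; sixteenth = 2; eighth = 4; a full eighth-note quintuplet (5 notes) (five quintuplet eighths span one half) = 16; quarter rest = 8; half rest = 16; dotted quarter note = 12; dotted quarter note = 12.
Total: 16 + 6 + 16 + 3 + 2 + 4 + 16 + 8 + 16 + 12 + 12 = 111.
111 ÷ 20 = 5 complete bars with 11 left over.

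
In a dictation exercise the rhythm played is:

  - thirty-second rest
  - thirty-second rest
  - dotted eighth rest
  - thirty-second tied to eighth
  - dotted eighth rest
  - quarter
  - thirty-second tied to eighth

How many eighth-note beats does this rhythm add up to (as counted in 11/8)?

One eighth-note beat = 4 thirty-second notes.
Convert each value to thirty-second notes: thirty-second rest = 1; thirty-second rest = 1; dotted eighth rest = 6; thirty-second tied to eighth (thirty-second + eighth) = 5; dotted eighth rest = 6; quarter = 8; thirty-second tied to eighth (thirty-second + eighth) = 5.
Altogether 1 + 1 + 6 + 5 + 6 + 8 + 5 = 32.
32 ÷ 4 = 8 beats.

8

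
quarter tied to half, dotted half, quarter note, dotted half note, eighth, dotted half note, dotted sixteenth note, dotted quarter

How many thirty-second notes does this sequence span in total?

In thirty-second notes: quarter tied to half (quarter + half) = 24; dotted half = 24; quarter note = 8; dotted half note = 24; eighth = 4; dotted half note = 24; dotted sixteenth note = 3; dotted quarter = 12.
Sum: 24 + 24 + 8 + 24 + 4 + 24 + 3 + 12 = 123 thirty-second notes.

123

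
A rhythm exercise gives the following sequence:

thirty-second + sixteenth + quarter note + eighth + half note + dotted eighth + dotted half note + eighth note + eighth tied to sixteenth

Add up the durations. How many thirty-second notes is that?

Each duration in thirty-second notes: thirty-second = 1; sixteenth = 2; quarter note = 8; eighth = 4; half note = 16; dotted eighth = 6; dotted half note = 24; eighth note = 4; eighth tied to sixteenth (eighth + sixteenth) = 6.
Adding: 1 + 2 + 8 + 4 + 16 + 6 + 24 + 4 + 6 = 71 thirty-second notes.

71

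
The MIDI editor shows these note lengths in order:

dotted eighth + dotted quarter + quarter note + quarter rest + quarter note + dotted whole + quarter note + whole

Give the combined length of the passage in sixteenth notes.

Working in sixteenth notes: dotted eighth = 3; dotted quarter = 6; quarter note = 4; quarter rest = 4; quarter note = 4; dotted whole = 24; quarter note = 4; whole = 16.
Total: 3 + 6 + 4 + 4 + 4 + 24 + 4 + 16 = 65 sixteenth notes.

65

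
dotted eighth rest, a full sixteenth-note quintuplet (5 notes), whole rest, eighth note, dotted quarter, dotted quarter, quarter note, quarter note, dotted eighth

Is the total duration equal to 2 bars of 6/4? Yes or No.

Yes

One bar of 6/4 = 24 sixteenth notes, so 2 bars = 48.
In sixteenth notes: dotted eighth rest = 3; a full sixteenth-note quintuplet (5 notes) (five quintuplet sixteenths span one quarter) = 4; whole rest = 16; eighth note = 2; dotted quarter = 6; dotted quarter = 6; quarter note = 4; quarter note = 4; dotted eighth = 3.
Altogether 3 + 4 + 16 + 2 + 6 + 6 + 4 + 4 + 3 = 48.
48 equals 48, so the answer is Yes.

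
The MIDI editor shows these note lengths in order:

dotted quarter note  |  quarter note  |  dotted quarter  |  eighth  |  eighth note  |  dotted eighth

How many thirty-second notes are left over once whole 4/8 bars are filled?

One bar of 4/8 = 8 sixteenth notes.
Express everything in sixteenth notes: dotted quarter note = 6; quarter note = 4; dotted quarter = 6; eighth = 2; eighth note = 2; dotted eighth = 3.
Altogether 6 + 4 + 6 + 2 + 2 + 3 = 23.
23 ÷ 8 = 2 complete bars with 7 sixteenth notes remaining = 14 thirty-second notes.

14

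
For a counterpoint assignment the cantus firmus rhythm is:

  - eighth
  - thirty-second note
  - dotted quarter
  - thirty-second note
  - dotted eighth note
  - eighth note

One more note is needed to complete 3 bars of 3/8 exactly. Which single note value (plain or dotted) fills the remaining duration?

quarter note

3 bars of 3/8 = 36 thirty-second notes.
Working in thirty-second notes: eighth = 4; thirty-second note = 1; dotted quarter = 12; thirty-second note = 1; dotted eighth note = 6; eighth note = 4.
Altogether 4 + 1 + 12 + 1 + 6 + 4 = 28.
Remaining: 36 − 28 = 8 thirty-second notes, which is a quarter note.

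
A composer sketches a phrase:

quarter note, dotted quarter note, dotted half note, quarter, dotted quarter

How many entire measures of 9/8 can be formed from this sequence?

1

One bar of 9/8 = 9 eighth notes.
In eighth notes: quarter note = 2; dotted quarter note = 3; dotted half note = 6; quarter = 2; dotted quarter = 3.
Total: 2 + 3 + 6 + 2 + 3 = 16.
16 ÷ 9 = 1 complete bar with 7 left over.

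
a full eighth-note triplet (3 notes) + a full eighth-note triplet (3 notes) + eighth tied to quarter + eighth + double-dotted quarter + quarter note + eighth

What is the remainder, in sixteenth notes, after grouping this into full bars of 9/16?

One bar of 9/16 = 9 sixteenth notes.
Each duration in sixteenth notes: a full eighth-note triplet (3 notes) (three triplet eighths span one quarter) = 4; a full eighth-note triplet (3 notes) (three triplet eighths span one quarter) = 4; eighth tied to quarter (eighth + quarter) = 6; eighth = 2; double-dotted quarter = 7; quarter note = 4; eighth = 2.
Altogether 4 + 4 + 6 + 2 + 7 + 4 + 2 = 29.
29 ÷ 9 = 3 complete bars with 2 sixteenth notes remaining.

2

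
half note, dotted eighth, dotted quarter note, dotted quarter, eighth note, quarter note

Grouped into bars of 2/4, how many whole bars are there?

One bar of 2/4 = 8 sixteenth notes.
Express everything in sixteenth notes: half note = 8; dotted eighth = 3; dotted quarter note = 6; dotted quarter = 6; eighth note = 2; quarter note = 4.
Sum: 8 + 3 + 6 + 6 + 2 + 4 = 29.
29 ÷ 8 = 3 complete bars with 5 left over.

3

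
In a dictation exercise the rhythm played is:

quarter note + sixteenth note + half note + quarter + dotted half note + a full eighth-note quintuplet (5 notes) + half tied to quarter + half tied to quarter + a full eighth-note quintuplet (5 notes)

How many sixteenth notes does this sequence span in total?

69

In sixteenth notes: quarter note = 4; sixteenth note = 1; half note = 8; quarter = 4; dotted half note = 12; a full eighth-note quintuplet (5 notes) (five quintuplet eighths span one half) = 8; half tied to quarter (half + quarter) = 12; half tied to quarter (half + quarter) = 12; a full eighth-note quintuplet (5 notes) (five quintuplet eighths span one half) = 8.
Total: 4 + 1 + 8 + 4 + 12 + 8 + 12 + 12 + 8 = 69 sixteenth notes.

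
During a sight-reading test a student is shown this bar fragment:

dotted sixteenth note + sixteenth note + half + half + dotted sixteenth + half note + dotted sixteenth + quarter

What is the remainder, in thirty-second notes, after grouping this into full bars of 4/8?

One bar of 4/8 = 16 thirty-second notes.
Express everything in thirty-second notes: dotted sixteenth note = 3; sixteenth note = 2; half = 16; half = 16; dotted sixteenth = 3; half note = 16; dotted sixteenth = 3; quarter = 8.
Total: 3 + 2 + 16 + 16 + 3 + 16 + 3 + 8 = 67.
67 ÷ 16 = 4 complete bars with 3 thirty-second notes remaining.

3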